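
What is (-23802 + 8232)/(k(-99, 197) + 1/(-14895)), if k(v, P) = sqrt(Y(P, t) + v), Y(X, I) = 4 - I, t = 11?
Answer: 231915150/23517268651 + 3454376159250*I*sqrt(106)/23517268651 ≈ 0.0098615 + 1512.3*I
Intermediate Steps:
k(v, P) = sqrt(-7 + v) (k(v, P) = sqrt((4 - 1*11) + v) = sqrt((4 - 11) + v) = sqrt(-7 + v))
(-23802 + 8232)/(k(-99, 197) + 1/(-14895)) = (-23802 + 8232)/(sqrt(-7 - 99) + 1/(-14895)) = -15570/(sqrt(-106) - 1/14895) = -15570/(I*sqrt(106) - 1/14895) = -15570/(-1/14895 + I*sqrt(106))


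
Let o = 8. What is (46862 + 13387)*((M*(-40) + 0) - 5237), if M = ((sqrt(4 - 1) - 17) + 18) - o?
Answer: -298654293 - 2409960*sqrt(3) ≈ -3.0283e+8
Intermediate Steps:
M = -7 + sqrt(3) (M = ((sqrt(4 - 1) - 17) + 18) - 1*8 = ((sqrt(3) - 17) + 18) - 8 = ((-17 + sqrt(3)) + 18) - 8 = (1 + sqrt(3)) - 8 = -7 + sqrt(3) ≈ -5.2680)
(46862 + 13387)*((M*(-40) + 0) - 5237) = (46862 + 13387)*(((-7 + sqrt(3))*(-40) + 0) - 5237) = 60249*(((280 - 40*sqrt(3)) + 0) - 5237) = 60249*((280 - 40*sqrt(3)) - 5237) = 60249*(-4957 - 40*sqrt(3)) = -298654293 - 2409960*sqrt(3)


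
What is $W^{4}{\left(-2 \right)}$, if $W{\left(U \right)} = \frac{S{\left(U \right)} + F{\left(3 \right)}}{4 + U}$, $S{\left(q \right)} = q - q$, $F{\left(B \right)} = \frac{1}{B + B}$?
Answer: $\frac{1}{20736} \approx 4.8225 \cdot 10^{-5}$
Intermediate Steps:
$F{\left(B \right)} = \frac{1}{2 B}$
$S{\left(q \right)} = 0$
$W{\left(U \right)} = \frac{1}{6 \left(4 + U\right)}$ ($W{\left(U \right)} = \frac{0 + \frac{1}{2 \cdot 3}}{4 + U} = \frac{0 + \frac{1}{2} \cdot \frac{1}{3}}{4 + U} = \frac{0 + \frac{1}{6}}{4 + U} = \frac{1}{6 \left(4 + U\right)}$)
$W^{4}{\left(-2 \right)} = \left(\frac{1}{6 \left(4 - 2\right)}\right)^{4} = \left(\frac{1}{6 \cdot 2}\right)^{4} = \left(\frac{1}{6} \cdot \frac{1}{2}\right)^{4} = \left(\frac{1}{12}\right)^{4} = \frac{1}{20736}$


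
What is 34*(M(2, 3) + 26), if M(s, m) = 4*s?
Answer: 1156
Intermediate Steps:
34*(M(2, 3) + 26) = 34*(4*2 + 26) = 34*(8 + 26) = 34*34 = 1156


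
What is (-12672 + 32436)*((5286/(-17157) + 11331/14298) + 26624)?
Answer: 7171337966136894/13628377 ≈ 5.2621e+8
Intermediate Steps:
(-12672 + 32436)*((5286/(-17157) + 11331/14298) + 26624) = 19764*((5286*(-1/17157) + 11331*(1/14298)) + 26624) = 19764*((-1762/5719 + 3777/4766) + 26624) = 19764*(13202971/27256754 + 26624) = 19764*(725697021467/27256754) = 7171337966136894/13628377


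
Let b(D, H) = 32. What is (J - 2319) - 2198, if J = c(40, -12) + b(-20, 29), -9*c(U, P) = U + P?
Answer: -40393/9 ≈ -4488.1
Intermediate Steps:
c(U, P) = -P/9 - U/9 (c(U, P) = -(U + P)/9 = -(P + U)/9 = -P/9 - U/9)
J = 260/9 (J = (-1/9*(-12) - 1/9*40) + 32 = (4/3 - 40/9) + 32 = -28/9 + 32 = 260/9 ≈ 28.889)
(J - 2319) - 2198 = (260/9 - 2319) - 2198 = -20611/9 - 2198 = -40393/9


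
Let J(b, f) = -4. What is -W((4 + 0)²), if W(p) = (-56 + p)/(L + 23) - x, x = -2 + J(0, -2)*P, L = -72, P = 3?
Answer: -726/49 ≈ -14.816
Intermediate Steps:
x = -14 (x = -2 - 4*3 = -2 - 12 = -14)
W(p) = 106/7 - p/49 (W(p) = (-56 + p)/(-72 + 23) - 1*(-14) = (-56 + p)/(-49) + 14 = (-56 + p)*(-1/49) + 14 = (8/7 - p/49) + 14 = 106/7 - p/49)
-W((4 + 0)²) = -(106/7 - (4 + 0)²/49) = -(106/7 - 1/49*4²) = -(106/7 - 1/49*16) = -(106/7 - 16/49) = -1*726/49 = -726/49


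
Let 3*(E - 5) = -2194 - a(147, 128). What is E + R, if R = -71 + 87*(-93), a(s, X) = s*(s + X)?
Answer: -67090/3 ≈ -22363.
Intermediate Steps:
a(s, X) = s*(X + s)
E = -42604/3 (E = 5 + (-2194 - 147*(128 + 147))/3 = 5 + (-2194 - 147*275)/3 = 5 + (-2194 - 1*40425)/3 = 5 + (-2194 - 40425)/3 = 5 + (⅓)*(-42619) = 5 - 42619/3 = -42604/3 ≈ -14201.)
R = -8162 (R = -71 - 8091 = -8162)
E + R = -42604/3 - 8162 = -67090/3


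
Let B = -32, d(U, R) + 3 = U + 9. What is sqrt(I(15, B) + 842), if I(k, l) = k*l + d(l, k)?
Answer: 4*sqrt(21) ≈ 18.330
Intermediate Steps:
d(U, R) = 6 + U (d(U, R) = -3 + (U + 9) = -3 + (9 + U) = 6 + U)
I(k, l) = 6 + l + k*l (I(k, l) = k*l + (6 + l) = 6 + l + k*l)
sqrt(I(15, B) + 842) = sqrt((6 - 32 + 15*(-32)) + 842) = sqrt((6 - 32 - 480) + 842) = sqrt(-506 + 842) = sqrt(336) = 4*sqrt(21)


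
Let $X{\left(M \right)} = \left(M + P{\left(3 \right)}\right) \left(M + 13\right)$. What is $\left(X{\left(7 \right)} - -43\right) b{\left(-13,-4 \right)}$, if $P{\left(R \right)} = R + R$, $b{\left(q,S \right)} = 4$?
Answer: $1212$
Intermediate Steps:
$P{\left(R \right)} = 2 R$
$X{\left(M \right)} = \left(6 + M\right) \left(13 + M\right)$ ($X{\left(M \right)} = \left(M + 2 \cdot 3\right) \left(M + 13\right) = \left(M + 6\right) \left(13 + M\right) = \left(6 + M\right) \left(13 + M\right)$)
$\left(X{\left(7 \right)} - -43\right) b{\left(-13,-4 \right)} = \left(\left(78 + 7^{2} + 19 \cdot 7\right) - -43\right) 4 = \left(\left(78 + 49 + 133\right) + 43\right) 4 = \left(260 + 43\right) 4 = 303 \cdot 4 = 1212$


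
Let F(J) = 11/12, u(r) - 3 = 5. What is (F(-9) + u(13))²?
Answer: 11449/144 ≈ 79.507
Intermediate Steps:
u(r) = 8 (u(r) = 3 + 5 = 8)
F(J) = 11/12 (F(J) = 11*(1/12) = 11/12)
(F(-9) + u(13))² = (11/12 + 8)² = (107/12)² = 11449/144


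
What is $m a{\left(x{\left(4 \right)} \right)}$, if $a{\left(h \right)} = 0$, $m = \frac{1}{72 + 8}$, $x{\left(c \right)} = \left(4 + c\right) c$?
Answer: $0$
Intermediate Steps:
$x{\left(c \right)} = c \left(4 + c\right)$
$m = \frac{1}{80} \approx 0.0125$
$m a{\left(x{\left(4 \right)} \right)} = \frac{1}{80} \cdot 0 = 0$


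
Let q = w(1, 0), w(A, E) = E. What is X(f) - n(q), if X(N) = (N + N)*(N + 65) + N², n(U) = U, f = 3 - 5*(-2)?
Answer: 2197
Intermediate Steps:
q = 0
f = 13 (f = 3 + 10 = 13)
X(N) = N² + 2*N*(65 + N) (X(N) = (2*N)*(65 + N) + N² = 2*N*(65 + N) + N² = N² + 2*N*(65 + N))
X(f) - n(q) = 13*(130 + 3*13) - 1*0 = 13*(130 + 39) + 0 = 13*169 + 0 = 2197 + 0 = 2197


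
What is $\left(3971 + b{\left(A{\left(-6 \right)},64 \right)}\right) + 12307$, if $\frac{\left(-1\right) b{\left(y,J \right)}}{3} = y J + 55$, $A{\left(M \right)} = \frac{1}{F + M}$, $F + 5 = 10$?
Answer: $16305$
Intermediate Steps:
$F = 5$ ($F = -5 + 10 = 5$)
$A{\left(M \right)} = \frac{1}{5 + M}$
$b{\left(y,J \right)} = -165 - 3 J y$ ($b{\left(y,J \right)} = - 3 \left(y J + 55\right) = - 3 \left(J y + 55\right) = - 3 \left(55 + J y\right) = -165 - 3 J y$)
$\left(3971 + b{\left(A{\left(-6 \right)},64 \right)}\right) + 12307 = \left(3971 - \left(165 + \frac{192}{5 - 6}\right)\right) + 12307 = \left(3971 - \left(165 + \frac{192}{-1}\right)\right) + 12307 = \left(3971 - \left(165 + 192 \left(-1\right)\right)\right) + 12307 = \left(3971 + \left(-165 + 192\right)\right) + 12307 = \left(3971 + 27\right) + 12307 = 3998 + 12307 = 16305$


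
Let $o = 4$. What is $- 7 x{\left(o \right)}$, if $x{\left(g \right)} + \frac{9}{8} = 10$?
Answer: $- \frac{497}{8} \approx -62.125$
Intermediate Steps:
$x{\left(g \right)} = \frac{71}{8}$ ($x{\left(g \right)} = - \frac{9}{8} + 10 = \frac{71}{8}$)
$- 7 x{\left(o \right)} = \left(-7\right) \frac{71}{8} = - \frac{497}{8}$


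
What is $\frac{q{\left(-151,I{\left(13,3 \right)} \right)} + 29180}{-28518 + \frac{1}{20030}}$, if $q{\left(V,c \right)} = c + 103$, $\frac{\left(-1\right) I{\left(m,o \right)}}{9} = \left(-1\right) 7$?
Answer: $- \frac{587800380}{571215539} \approx -1.029$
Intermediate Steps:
$I{\left(m,o \right)} = 63$ ($I{\left(m,o \right)} = - 9 \left(\left(-1\right) 7\right) = \left(-9\right) \left(-7\right) = 63$)
$q{\left(V,c \right)} = 103 + c$
$\frac{q{\left(-151,I{\left(13,3 \right)} \right)} + 29180}{-28518 + \frac{1}{20030}} = \frac{\left(103 + 63\right) + 29180}{-28518 + \frac{1}{20030}} = \frac{166 + 29180}{-28518 + \frac{1}{20030}} = \frac{29346}{- \frac{571215539}{20030}} = 29346 \left(- \frac{20030}{571215539}\right) = - \frac{587800380}{571215539}$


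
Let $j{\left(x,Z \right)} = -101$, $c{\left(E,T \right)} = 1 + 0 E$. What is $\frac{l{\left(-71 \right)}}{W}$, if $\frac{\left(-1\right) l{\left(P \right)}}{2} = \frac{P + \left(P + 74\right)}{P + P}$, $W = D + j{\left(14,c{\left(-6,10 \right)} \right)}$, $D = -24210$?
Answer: $\frac{68}{1726081} \approx 3.9396 \cdot 10^{-5}$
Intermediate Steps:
$c{\left(E,T \right)} = 1$ ($c{\left(E,T \right)} = 1 + 0 = 1$)
$W = -24311$ ($W = -24210 - 101 = -24311$)
$l{\left(P \right)} = - \frac{74 + 2 P}{P}$ ($l{\left(P \right)} = - 2 \frac{P + \left(P + 74\right)}{P + P} = - 2 \frac{P + \left(74 + P\right)}{2 P} = - 2 \left(74 + 2 P\right) \frac{1}{2 P} = - 2 \frac{74 + 2 P}{2 P} = - \frac{74 + 2 P}{P}$)
$\frac{l{\left(-71 \right)}}{W} = \frac{-2 - \frac{74}{-71}}{-24311} = \left(-2 - - \frac{74}{71}\right) \left(- \frac{1}{24311}\right) = \left(-2 + \frac{74}{71}\right) \left(- \frac{1}{24311}\right) = \left(- \frac{68}{71}\right) \left(- \frac{1}{24311}\right) = \frac{68}{1726081}$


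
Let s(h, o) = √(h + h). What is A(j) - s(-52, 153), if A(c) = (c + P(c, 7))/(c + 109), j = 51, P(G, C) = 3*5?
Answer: 33/80 - 2*I*√26 ≈ 0.4125 - 10.198*I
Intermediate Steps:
s(h, o) = √2*√h (s(h, o) = √(2*h) = √2*√h)
P(G, C) = 15
A(c) = (15 + c)/(109 + c) (A(c) = (c + 15)/(c + 109) = (15 + c)/(109 + c))
A(j) - s(-52, 153) = (15 + 51)/(109 + 51) - √2*√(-52) = 66/160 - √2*2*I*√13 = (1/160)*66 - 2*I*√26 = 33/80 - 2*I*√26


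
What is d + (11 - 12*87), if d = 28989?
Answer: 27956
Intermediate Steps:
d + (11 - 12*87) = 28989 + (11 - 12*87) = 28989 + (11 - 1044) = 28989 - 1033 = 27956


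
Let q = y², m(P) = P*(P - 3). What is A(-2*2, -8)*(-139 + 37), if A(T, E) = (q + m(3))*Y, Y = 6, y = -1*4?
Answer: -9792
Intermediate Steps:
y = -4
m(P) = P*(-3 + P)
q = 16 (q = (-4)² = 16)
A(T, E) = 96 (A(T, E) = (16 + 3*(-3 + 3))*6 = (16 + 3*0)*6 = (16 + 0)*6 = 16*6 = 96)
A(-2*2, -8)*(-139 + 37) = 96*(-139 + 37) = 96*(-102) = -9792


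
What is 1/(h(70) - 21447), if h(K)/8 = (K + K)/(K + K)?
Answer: -1/21439 ≈ -4.6644e-5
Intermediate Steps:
h(K) = 8 (h(K) = 8*((K + K)/(K + K)) = 8*((2*K)/((2*K))) = 8*((2*K)*(1/(2*K))) = 8*1 = 8)
1/(h(70) - 21447) = 1/(8 - 21447) = 1/(-21439) = -1/21439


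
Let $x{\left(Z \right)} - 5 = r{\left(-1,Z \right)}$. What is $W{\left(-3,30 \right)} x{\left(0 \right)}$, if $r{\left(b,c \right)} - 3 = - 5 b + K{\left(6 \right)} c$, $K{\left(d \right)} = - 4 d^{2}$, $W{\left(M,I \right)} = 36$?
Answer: $468$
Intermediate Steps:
$r{\left(b,c \right)} = 3 - 144 c - 5 b$ ($r{\left(b,c \right)} = 3 - \left(5 b - - 4 \cdot 6^{2} c\right) = 3 - \left(5 b - \left(-4\right) 36 c\right) = 3 - \left(5 b + 144 c\right) = 3 - 144 c - 5 b$)
$x{\left(Z \right)} = 13 - 144 Z$ ($x{\left(Z \right)} = 5 - \left(-8 + 144 Z\right) = 13 - 144 Z$)
$W{\left(-3,30 \right)} x{\left(0 \right)} = 36 \left(13 - 0\right) = 36 \left(13 + 0\right) = 36 \cdot 13 = 468$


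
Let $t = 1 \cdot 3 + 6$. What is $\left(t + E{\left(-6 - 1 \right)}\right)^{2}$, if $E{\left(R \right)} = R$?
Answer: $4$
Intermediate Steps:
$t = 9$ ($t = 3 + 6 = 9$)
$\left(t + E{\left(-6 - 1 \right)}\right)^{2} = \left(9 - 7\right)^{2} = 2^{2} = 4$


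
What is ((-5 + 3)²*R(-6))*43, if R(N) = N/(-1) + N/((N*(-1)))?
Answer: 860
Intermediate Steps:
R(N) = -1 - N (R(N) = N*(-1) + N/((-N)) = -N + N*(-1/N) = -N - 1 = -1 - N)
((-5 + 3)²*R(-6))*43 = ((-5 + 3)²*(-1 - 1*(-6)))*43 = ((-2)²*(-1 + 6))*43 = (4*5)*43 = 20*43 = 860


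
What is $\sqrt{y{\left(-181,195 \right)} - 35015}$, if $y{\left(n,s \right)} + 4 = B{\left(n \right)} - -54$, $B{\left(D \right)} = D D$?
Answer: $2 i \sqrt{551} \approx 46.947 i$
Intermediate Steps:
$B{\left(D \right)} = D^{2}$
$y{\left(n,s \right)} = 50 + n^{2}$ ($y{\left(n,s \right)} = -4 + \left(n^{2} - -54\right) = -4 + \left(n^{2} + 54\right) = -4 + \left(54 + n^{2}\right) = 50 + n^{2}$)
$\sqrt{y{\left(-181,195 \right)} - 35015} = \sqrt{\left(50 + \left(-181\right)^{2}\right) - 35015} = \sqrt{\left(50 + 32761\right) - 35015} = \sqrt{32811 - 35015} = \sqrt{-2204} = 2 i \sqrt{551}$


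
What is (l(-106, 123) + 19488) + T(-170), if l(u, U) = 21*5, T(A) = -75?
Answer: 19518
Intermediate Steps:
l(u, U) = 105
(l(-106, 123) + 19488) + T(-170) = (105 + 19488) - 75 = 19593 - 75 = 19518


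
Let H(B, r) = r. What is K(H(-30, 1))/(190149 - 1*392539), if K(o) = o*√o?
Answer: -1/202390 ≈ -4.9410e-6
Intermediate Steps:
K(o) = o^(3/2)
K(H(-30, 1))/(190149 - 1*392539) = 1^(3/2)/(190149 - 1*392539) = 1/(190149 - 392539) = 1/(-202390) = 1*(-1/202390) = -1/202390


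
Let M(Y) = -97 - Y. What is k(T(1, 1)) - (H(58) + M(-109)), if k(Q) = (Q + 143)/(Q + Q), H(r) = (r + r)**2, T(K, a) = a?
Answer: -13396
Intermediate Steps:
H(r) = 4*r**2 (H(r) = (2*r)**2 = 4*r**2)
k(Q) = (143 + Q)/(2*Q) (k(Q) = (143 + Q)/((2*Q)) = (143 + Q)*(1/(2*Q)) = (143 + Q)/(2*Q))
k(T(1, 1)) - (H(58) + M(-109)) = (1/2)*(143 + 1)/1 - (4*58**2 + (-97 - 1*(-109))) = (1/2)*1*144 - (4*3364 + (-97 + 109)) = 72 - (13456 + 12) = 72 - 1*13468 = 72 - 13468 = -13396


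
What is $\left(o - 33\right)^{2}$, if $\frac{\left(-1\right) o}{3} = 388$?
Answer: $1432809$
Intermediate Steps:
$o = -1164$ ($o = \left(-3\right) 388 = -1164$)
$\left(o - 33\right)^{2} = \left(-1164 - 33\right)^{2} = \left(-1197\right)^{2} = 1432809$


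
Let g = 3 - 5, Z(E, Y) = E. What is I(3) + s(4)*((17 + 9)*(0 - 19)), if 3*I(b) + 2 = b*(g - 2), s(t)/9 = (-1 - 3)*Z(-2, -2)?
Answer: -106718/3 ≈ -35573.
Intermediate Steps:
g = -2
s(t) = 72 (s(t) = 9*((-1 - 3)*(-2)) = 9*(-4*(-2)) = 9*8 = 72)
I(b) = -⅔ - 4*b/3 (I(b) = -⅔ + (b*(-2 - 2))/3 = -⅔ + (b*(-4))/3 = -⅔ + (-4*b)/3 = -⅔ - 4*b/3)
I(3) + s(4)*((17 + 9)*(0 - 19)) = (-⅔ - 4/3*3) + 72*((17 + 9)*(0 - 19)) = (-⅔ - 4) + 72*(26*(-19)) = -14/3 + 72*(-494) = -14/3 - 35568 = -106718/3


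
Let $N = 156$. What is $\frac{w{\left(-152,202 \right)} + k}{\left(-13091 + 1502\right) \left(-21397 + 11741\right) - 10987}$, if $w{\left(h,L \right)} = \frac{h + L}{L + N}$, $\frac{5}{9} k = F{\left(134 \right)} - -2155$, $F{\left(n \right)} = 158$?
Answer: $\frac{3726368}{100143695315} \approx 3.721 \cdot 10^{-5}$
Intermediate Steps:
$k = \frac{20817}{5}$ ($k = \frac{9 \left(158 - -2155\right)}{5} = \frac{9 \left(158 + 2155\right)}{5} = \frac{9}{5} \cdot 2313 = \frac{20817}{5} \approx 4163.4$)
$w{\left(h,L \right)} = \frac{L + h}{156 + L}$ ($w{\left(h,L \right)} = \frac{h + L}{L + 156} = \frac{L + h}{156 + L}$)
$\frac{w{\left(-152,202 \right)} + k}{\left(-13091 + 1502\right) \left(-21397 + 11741\right) - 10987} = \frac{\frac{202 - 152}{156 + 202} + \frac{20817}{5}}{\left(-13091 + 1502\right) \left(-21397 + 11741\right) - 10987} = \frac{\frac{1}{358} \cdot 50 + \frac{20817}{5}}{\left(-11589\right) \left(-9656\right) - 10987} = \frac{\frac{1}{358} \cdot 50 + \frac{20817}{5}}{111903384 - 10987} = \frac{\frac{25}{179} + \frac{20817}{5}}{111892397} = \frac{3726368}{895} \cdot \frac{1}{111892397} = \frac{3726368}{100143695315}$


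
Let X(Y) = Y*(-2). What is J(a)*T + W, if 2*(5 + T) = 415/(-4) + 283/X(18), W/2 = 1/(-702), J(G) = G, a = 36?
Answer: -768340/351 ≈ -2189.0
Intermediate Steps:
X(Y) = -2*Y
W = -1/351 (W = 2/(-702) = 2*(-1/702) = -1/351 ≈ -0.0028490)
T = -2189/36 (T = -5 + (415/(-4) + 283/((-2*18)))/2 = -5 + (415*(-¼) + 283/(-36))/2 = -5 + (-415/4 + 283*(-1/36))/2 = -5 + (-415/4 - 283/36)/2 = -5 + (½)*(-2009/18) = -5 - 2009/36 = -2189/36 ≈ -60.806)
J(a)*T + W = 36*(-2189/36) - 1/351 = -2189 - 1/351 = -768340/351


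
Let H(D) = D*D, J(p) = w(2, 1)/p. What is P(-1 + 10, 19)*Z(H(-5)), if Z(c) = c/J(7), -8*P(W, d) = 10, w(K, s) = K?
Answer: -875/8 ≈ -109.38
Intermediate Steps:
P(W, d) = -5/4 (P(W, d) = -⅛*10 = -5/4)
J(p) = 2/p
H(D) = D²
Z(c) = 7*c/2 (Z(c) = c/((2/7)) = c/((2*(⅐))) = c/(2/7) = c*(7/2) = 7*c/2)
P(-1 + 10, 19)*Z(H(-5)) = -35*(-5)²/8 = -35*25/8 = -5/4*175/2 = -875/8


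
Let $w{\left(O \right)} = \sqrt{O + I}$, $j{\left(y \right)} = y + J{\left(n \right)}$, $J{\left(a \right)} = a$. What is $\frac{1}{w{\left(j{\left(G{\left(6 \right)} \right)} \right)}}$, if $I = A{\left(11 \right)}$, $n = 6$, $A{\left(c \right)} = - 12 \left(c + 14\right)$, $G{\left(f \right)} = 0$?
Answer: $- \frac{i \sqrt{6}}{42} \approx - 0.058321 i$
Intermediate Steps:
$A{\left(c \right)} = -168 - 12 c$ ($A{\left(c \right)} = - 12 \left(14 + c\right) = -168 - 12 c$)
$I = -300$ ($I = -168 - 132 = -300$)
$j{\left(y \right)} = 6 + y$ ($j{\left(y \right)} = y + 6 = 6 + y$)
$w{\left(O \right)} = \sqrt{-300 + O}$ ($w{\left(O \right)} = \sqrt{O - 300} = \sqrt{-300 + O}$)
$\frac{1}{w{\left(j{\left(G{\left(6 \right)} \right)} \right)}} = \frac{1}{\sqrt{-300 + \left(6 + 0\right)}} = \frac{1}{\sqrt{-300 + 6}} = \frac{1}{\sqrt{-294}} = \frac{1}{7 i \sqrt{6}} = - \frac{i \sqrt{6}}{42}$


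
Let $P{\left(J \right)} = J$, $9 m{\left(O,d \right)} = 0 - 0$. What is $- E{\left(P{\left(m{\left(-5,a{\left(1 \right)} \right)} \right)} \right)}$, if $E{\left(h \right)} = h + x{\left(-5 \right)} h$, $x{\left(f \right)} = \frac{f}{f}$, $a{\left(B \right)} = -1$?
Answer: $0$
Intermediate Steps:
$x{\left(f \right)} = 1$
$m{\left(O,d \right)} = 0$ ($m{\left(O,d \right)} = \frac{0 - 0}{9} = \frac{0 + 0}{9} = \frac{1}{9} \cdot 0 = 0$)
$E{\left(h \right)} = 2 h$ ($E{\left(h \right)} = h + 1 h = h + h = 2 h$)
$- E{\left(P{\left(m{\left(-5,a{\left(1 \right)} \right)} \right)} \right)} = - 2 \cdot 0 = \left(-1\right) 0 = 0$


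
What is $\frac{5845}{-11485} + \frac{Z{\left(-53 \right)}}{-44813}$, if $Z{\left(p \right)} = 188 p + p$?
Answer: $- \frac{29377348}{102935461} \approx -0.2854$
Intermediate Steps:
$Z{\left(p \right)} = 189 p$
$\frac{5845}{-11485} + \frac{Z{\left(-53 \right)}}{-44813} = \frac{5845}{-11485} + \frac{189 \left(-53\right)}{-44813} = 5845 \left(- \frac{1}{11485}\right) - - \frac{10017}{44813} = - \frac{1169}{2297} + \frac{10017}{44813} = - \frac{29377348}{102935461}$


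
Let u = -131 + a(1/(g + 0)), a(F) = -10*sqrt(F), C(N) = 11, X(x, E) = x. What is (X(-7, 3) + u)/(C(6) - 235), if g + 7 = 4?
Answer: 69/112 + 5*I*sqrt(3)/336 ≈ 0.61607 + 0.025775*I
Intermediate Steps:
g = -3 (g = -7 + 4 = -3)
u = -131 - 10*I*sqrt(3)/3 ≈ -131.0 - 5.7735*I
(X(-7, 3) + u)/(C(6) - 235) = (-7 + (-131 - 10*I*sqrt(3)/3))/(11 - 235) = (-138 - 10*I*sqrt(3)/3)/(-224) = (-138 - 10*I*sqrt(3)/3)*(-1/224) = 69/112 + 5*I*sqrt(3)/336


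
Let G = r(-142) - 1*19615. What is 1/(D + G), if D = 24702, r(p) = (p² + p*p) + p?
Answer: 1/45273 ≈ 2.2088e-5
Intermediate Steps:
r(p) = p + 2*p² (r(p) = (p² + p²) + p = 2*p² + p = p + 2*p²)
G = 20571 (G = -142*(1 + 2*(-142)) - 1*19615 = -142*(1 - 284) - 19615 = -142*(-283) - 19615 = 40186 - 19615 = 20571)
1/(D + G) = 1/(24702 + 20571) = 1/45273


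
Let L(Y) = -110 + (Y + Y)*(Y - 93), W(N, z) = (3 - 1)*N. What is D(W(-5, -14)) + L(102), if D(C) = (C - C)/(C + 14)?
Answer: 1726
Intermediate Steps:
W(N, z) = 2*N
D(C) = 0 (D(C) = 0/(14 + C) = 0)
L(Y) = -110 + 2*Y*(-93 + Y) (L(Y) = -110 + (2*Y)*(-93 + Y) = -110 + 2*Y*(-93 + Y))
D(W(-5, -14)) + L(102) = 0 + (-110 - 186*102 + 2*102**2) = 0 + (-110 - 18972 + 2*10404) = 0 + (-110 - 18972 + 20808) = 0 + 1726 = 1726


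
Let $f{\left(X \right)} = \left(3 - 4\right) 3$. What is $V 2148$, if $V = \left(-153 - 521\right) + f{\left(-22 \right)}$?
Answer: $-1454196$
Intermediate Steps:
$f{\left(X \right)} = -3$ ($f{\left(X \right)} = \left(-1\right) 3 = -3$)
$V = -677$ ($V = \left(-153 - 521\right) - 3 = -674 - 3 = -677$)
$V 2148 = \left(-677\right) 2148 = -1454196$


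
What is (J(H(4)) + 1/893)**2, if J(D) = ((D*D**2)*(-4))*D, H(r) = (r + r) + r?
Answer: 5486215427758081/797449 ≈ 6.8797e+9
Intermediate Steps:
H(r) = 3*r (H(r) = 2*r + r = 3*r)
J(D) = -4*D**4 (J(D) = (D**3*(-4))*D = (-4*D**3)*D = -4*D**4)
(J(H(4)) + 1/893)**2 = (-4*(3*4)**4 + 1/893)**2 = (-4*12**4 + 1/893)**2 = (-4*20736 + 1/893)**2 = (-82944 + 1/893)**2 = (-74068991/893)**2 = 5486215427758081/797449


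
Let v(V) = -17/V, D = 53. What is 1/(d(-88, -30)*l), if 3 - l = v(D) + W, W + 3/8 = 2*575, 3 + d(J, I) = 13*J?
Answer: 424/557479851 ≈ 7.6057e-7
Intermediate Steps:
d(J, I) = -3 + 13*J
W = 9197/8 (W = -3/8 + 2*575 = -3/8 + 1150 = 9197/8 ≈ 1149.6)
l = -486033/424 (l = 3 - (-17/53 + 9197/8) = 3 - 1*487305/424 = 3 - 487305/424 = -486033/424 ≈ -1146.3)
1/(d(-88, -30)*l) = 1/((-3 + 13*(-88))*(-486033/424)) = -424/486033/(-3 - 1144) = -424/486033/(-1147) = -1/1147*(-424/486033) = 424/557479851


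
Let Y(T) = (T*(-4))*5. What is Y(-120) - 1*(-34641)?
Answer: 37041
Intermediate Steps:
Y(T) = -20*T (Y(T) = -4*T*5 = -20*T)
Y(-120) - 1*(-34641) = -20*(-120) - 1*(-34641) = 2400 + 34641 = 37041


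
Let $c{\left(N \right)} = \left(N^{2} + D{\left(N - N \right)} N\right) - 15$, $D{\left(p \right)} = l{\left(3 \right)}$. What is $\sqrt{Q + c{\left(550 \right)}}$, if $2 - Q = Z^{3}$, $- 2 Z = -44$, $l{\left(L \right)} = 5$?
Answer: $\sqrt{294589} \approx 542.76$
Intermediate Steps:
$Z = 22$ ($Z = \left(- \frac{1}{2}\right) \left(-44\right) = 22$)
$D{\left(p \right)} = 5$
$Q = -10646$ ($Q = 2 - 22^{3} = 2 - 10648 = -10646$)
$c{\left(N \right)} = -15 + N^{2} + 5 N$ ($c{\left(N \right)} = \left(N^{2} + 5 N\right) - 15 = -15 + N^{2} + 5 N$)
$\sqrt{Q + c{\left(550 \right)}} = \sqrt{-10646 + \left(-15 + 550^{2} + 5 \cdot 550\right)} = \sqrt{-10646 + \left(-15 + 302500 + 2750\right)} = \sqrt{-10646 + 305235} = \sqrt{294589}$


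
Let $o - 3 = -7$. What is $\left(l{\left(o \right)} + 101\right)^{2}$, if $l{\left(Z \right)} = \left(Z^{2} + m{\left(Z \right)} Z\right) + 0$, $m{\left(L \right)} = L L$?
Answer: $2809$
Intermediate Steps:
$o = -4$ ($o = 3 - 7 = -4$)
$m{\left(L \right)} = L^{2}$
$l{\left(Z \right)} = Z^{2} + Z^{3}$ ($l{\left(Z \right)} = \left(Z^{2} + Z^{2} Z\right) + 0 = \left(Z^{2} + Z^{3}\right) + 0 = Z^{2} + Z^{3}$)
$\left(l{\left(o \right)} + 101\right)^{2} = \left(\left(-4\right)^{2} \left(1 - 4\right) + 101\right)^{2} = \left(16 \left(-3\right) + 101\right)^{2} = \left(-48 + 101\right)^{2} = 53^{2} = 2809$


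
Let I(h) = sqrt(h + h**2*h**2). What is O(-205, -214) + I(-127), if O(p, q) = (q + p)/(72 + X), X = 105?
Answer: -419/177 + 3*sqrt(28904946) ≈ 16127.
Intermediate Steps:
O(p, q) = p/177 + q/177 (O(p, q) = (q + p)/(72 + 105) = (p + q)/177 = (p + q)*(1/177) = p/177 + q/177)
I(h) = sqrt(h + h**4)
O(-205, -214) + I(-127) = ((1/177)*(-205) + (1/177)*(-214)) + sqrt(-127 + (-127)**4) = (-205/177 - 214/177) + sqrt(-127 + 260144641) = -419/177 + sqrt(260144514) = -419/177 + 3*sqrt(28904946)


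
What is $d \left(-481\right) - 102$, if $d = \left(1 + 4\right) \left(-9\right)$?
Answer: $21543$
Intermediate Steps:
$d = -45$ ($d = 5 \left(-9\right) = -45$)
$d \left(-481\right) - 102 = \left(-45\right) \left(-481\right) - 102 = 21645 - 102 = 21543$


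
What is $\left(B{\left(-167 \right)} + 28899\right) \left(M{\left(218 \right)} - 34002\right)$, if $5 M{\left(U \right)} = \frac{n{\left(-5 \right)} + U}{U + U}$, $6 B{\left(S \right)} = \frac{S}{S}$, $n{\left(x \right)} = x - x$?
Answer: $- \frac{11791518901}{12} \approx -9.8263 \cdot 10^{8}$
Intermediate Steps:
$n{\left(x \right)} = 0$
$B{\left(S \right)} = \frac{1}{6}$ ($B{\left(S \right)} = \frac{S \frac{1}{S}}{6} = \frac{1}{6} \cdot 1 = \frac{1}{6}$)
$M{\left(U \right)} = \frac{1}{10}$ ($M{\left(U \right)} = \frac{\left(0 + U\right) \frac{1}{U + U}}{5} = \frac{U \frac{1}{2 U}}{5} = \frac{1}{5} \cdot \frac{1}{2} = \frac{1}{10}$)
$\left(B{\left(-167 \right)} + 28899\right) \left(M{\left(218 \right)} - 34002\right) = \left(\frac{1}{6} + 28899\right) \left(\frac{1}{10} - 34002\right) = \frac{173395}{6} \left(- \frac{340019}{10}\right) = - \frac{11791518901}{12}$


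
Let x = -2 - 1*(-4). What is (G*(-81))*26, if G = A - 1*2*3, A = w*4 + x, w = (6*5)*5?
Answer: -1255176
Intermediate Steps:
x = 2 (x = -2 + 4 = 2)
w = 150 (w = 30*5 = 150)
A = 602 (A = 150*4 + 2 = 600 + 2 = 602)
G = 596 (G = 602 - 1*2*3 = 602 - 2*3 = 602 - 6 = 596)
(G*(-81))*26 = (596*(-81))*26 = -48276*26 = -1255176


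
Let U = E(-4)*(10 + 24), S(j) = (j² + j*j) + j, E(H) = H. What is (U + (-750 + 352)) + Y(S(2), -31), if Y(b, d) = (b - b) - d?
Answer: -503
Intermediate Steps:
S(j) = j + 2*j² (S(j) = (j² + j²) + j = 2*j² + j = j + 2*j²)
Y(b, d) = -d (Y(b, d) = 0 - d = -d)
U = -136 (U = -4*(10 + 24) = -4*34 = -136)
(U + (-750 + 352)) + Y(S(2), -31) = (-136 + (-750 + 352)) - 1*(-31) = (-136 - 398) + 31 = -534 + 31 = -503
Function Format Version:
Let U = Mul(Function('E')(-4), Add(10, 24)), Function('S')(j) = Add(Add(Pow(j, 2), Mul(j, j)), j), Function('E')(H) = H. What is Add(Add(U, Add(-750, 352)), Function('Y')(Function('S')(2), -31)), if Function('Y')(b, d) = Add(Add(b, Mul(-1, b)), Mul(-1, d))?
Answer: -503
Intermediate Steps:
Function('S')(j) = Add(j, Mul(2, Pow(j, 2))) (Function('S')(j) = Add(Add(Pow(j, 2), Pow(j, 2)), j) = Add(Mul(2, Pow(j, 2)), j) = Add(j, Mul(2, Pow(j, 2))))
Function('Y')(b, d) = Mul(-1, d) (Function('Y')(b, d) = Add(0, Mul(-1, d)) = Mul(-1, d))
U = -136 (U = Mul(-4, Add(10, 24)) = Mul(-4, 34) = -136)
Add(Add(U, Add(-750, 352)), Function('Y')(Function('S')(2), -31)) = Add(Add(-136, Add(-750, 352)), Mul(-1, -31)) = Add(Add(-136, -398), 31) = Add(-534, 31) = -503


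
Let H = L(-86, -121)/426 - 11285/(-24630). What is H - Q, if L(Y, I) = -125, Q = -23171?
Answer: 4052011094/174873 ≈ 23171.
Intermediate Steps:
H = 28811/174873 (H = -125/426 - 11285/(-24630) = -125*1/426 - 11285*(-1/24630) = -125/426 + 2257/4926 = 28811/174873 ≈ 0.16475)
H - Q = 28811/174873 - 1*(-23171) = 28811/174873 + 23171 = 4052011094/174873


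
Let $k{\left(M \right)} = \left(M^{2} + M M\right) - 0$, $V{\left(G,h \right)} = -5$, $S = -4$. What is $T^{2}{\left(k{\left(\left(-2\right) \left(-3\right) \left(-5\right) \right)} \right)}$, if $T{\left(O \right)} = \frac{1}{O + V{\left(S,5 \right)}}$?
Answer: $\frac{1}{3222025} \approx 3.1036 \cdot 10^{-7}$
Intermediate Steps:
$k{\left(M \right)} = 2 M^{2}$ ($k{\left(M \right)} = \left(M^{2} + M^{2}\right) + 0 = 2 M^{2} + 0 = 2 M^{2}$)
$T{\left(O \right)} = \frac{1}{-5 + O}$ ($T{\left(O \right)} = \frac{1}{O - 5} = \frac{1}{-5 + O}$)
$T^{2}{\left(k{\left(\left(-2\right) \left(-3\right) \left(-5\right) \right)} \right)} = \left(\frac{1}{-5 + 2 \left(\left(-2\right) \left(-3\right) \left(-5\right)\right)^{2}}\right)^{2} = \left(\frac{1}{-5 + 2 \left(6 \left(-5\right)\right)^{2}}\right)^{2} = \left(\frac{1}{-5 + 2 \left(-30\right)^{2}}\right)^{2} = \left(\frac{1}{-5 + 2 \cdot 900}\right)^{2} = \left(\frac{1}{-5 + 1800}\right)^{2} = \left(\frac{1}{1795}\right)^{2} = \frac{1}{3222025}$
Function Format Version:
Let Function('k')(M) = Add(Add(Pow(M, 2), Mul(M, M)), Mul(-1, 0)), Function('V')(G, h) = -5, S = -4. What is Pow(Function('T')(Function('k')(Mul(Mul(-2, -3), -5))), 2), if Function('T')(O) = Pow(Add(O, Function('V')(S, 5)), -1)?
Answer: Rational(1, 3222025) ≈ 3.1036e-7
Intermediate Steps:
Function('k')(M) = Mul(2, Pow(M, 2)) (Function('k')(M) = Add(Add(Pow(M, 2), Pow(M, 2)), 0) = Add(Mul(2, Pow(M, 2)), 0) = Mul(2, Pow(M, 2)))
Function('T')(O) = Pow(Add(-5, O), -1) (Function('T')(O) = Pow(Add(O, -5), -1) = Pow(Add(-5, O), -1))
Pow(Function('T')(Function('k')(Mul(Mul(-2, -3), -5))), 2) = Pow(Pow(Add(-5, Mul(2, Pow(Mul(Mul(-2, -3), -5), 2))), -1), 2) = Pow(Pow(Add(-5, Mul(2, Pow(Mul(6, -5), 2))), -1), 2) = Pow(Pow(Add(-5, Mul(2, Pow(-30, 2))), -1), 2) = Pow(Pow(Add(-5, Mul(2, 900)), -1), 2) = Pow(Pow(Add(-5, 1800), -1), 2) = Pow(Pow(1795, -1), 2) = Pow(Rational(1, 1795), 2) = Rational(1, 3222025)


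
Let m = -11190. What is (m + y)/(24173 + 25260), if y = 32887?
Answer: 21697/49433 ≈ 0.43892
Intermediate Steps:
(m + y)/(24173 + 25260) = (-11190 + 32887)/(24173 + 25260) = 21697/49433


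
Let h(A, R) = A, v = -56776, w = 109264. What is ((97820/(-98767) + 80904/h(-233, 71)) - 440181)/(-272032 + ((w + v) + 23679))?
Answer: 10137771578119/4507384640015 ≈ 2.2491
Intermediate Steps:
((97820/(-98767) + 80904/h(-233, 71)) - 440181)/(-272032 + ((w + v) + 23679)) = ((97820/(-98767) + 80904/(-233)) - 440181)/(-272032 + ((109264 - 56776) + 23679)) = ((97820*(-1/98767) + 80904*(-1/233)) - 440181)/(-272032 + (52488 + 23679)) = ((-97820/98767 - 80904/233) - 440181)/(-272032 + 76167) = (-8013437428/23012711 - 440181)/(-195865) = -10137771578119/23012711*(-1/195865) = 10137771578119/4507384640015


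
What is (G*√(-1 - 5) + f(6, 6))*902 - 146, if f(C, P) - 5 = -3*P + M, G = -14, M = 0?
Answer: -11872 - 12628*I*√6 ≈ -11872.0 - 30932.0*I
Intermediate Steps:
f(C, P) = 5 - 3*P (f(C, P) = 5 + (-3*P + 0) = 5 - 3*P)
(G*√(-1 - 5) + f(6, 6))*902 - 146 = (-14*√(-1 - 5) + (5 - 3*6))*902 - 146 = (-14*I*√6 + (5 - 18))*902 - 146 = (-14*I*√6 - 13)*902 - 146 = (-13 - 14*I*√6)*902 - 146 = (-11726 - 12628*I*√6) - 146 = -11872 - 12628*I*√6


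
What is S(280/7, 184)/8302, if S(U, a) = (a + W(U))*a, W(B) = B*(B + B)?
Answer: 311328/4151 ≈ 75.001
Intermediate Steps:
W(B) = 2*B² (W(B) = B*(2*B) = 2*B²)
S(U, a) = a*(a + 2*U²) (S(U, a) = (a + 2*U²)*a = a*(a + 2*U²))
S(280/7, 184)/8302 = (184*(184 + 2*(280/7)²))/8302 = (184*(184 + 2*(280*(⅐))²))*(1/8302) = (184*(184 + 2*40²))*(1/8302) = (184*(184 + 2*1600))*(1/8302) = (184*(184 + 3200))*(1/8302) = (184*3384)*(1/8302) = 622656*(1/8302) = 311328/4151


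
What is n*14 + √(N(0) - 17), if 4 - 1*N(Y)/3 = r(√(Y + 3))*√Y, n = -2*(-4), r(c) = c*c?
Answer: 112 + I*√5 ≈ 112.0 + 2.2361*I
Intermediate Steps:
r(c) = c²
n = 8
N(Y) = 12 - 3*√Y*(3 + Y) (N(Y) = 12 - 3*(√(Y + 3))²*√Y = 12 - 3*(√(3 + Y))²*√Y = 12 - 3*(3 + Y)*√Y = 12 - 3*√Y*(3 + Y))
n*14 + √(N(0) - 17) = 8*14 + √((12 - 3*√0*(3 + 0)) - 17) = 112 + √((12 - 3*0*3) - 17) = 112 + √((12 + 0) - 17) = 112 + √(12 - 17) = 112 + √(-5) = 112 + I*√5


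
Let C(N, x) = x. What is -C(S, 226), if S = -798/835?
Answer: -226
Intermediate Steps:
S = -798/835 (S = -798*1/835 = -798/835 ≈ -0.95569)
-C(S, 226) = -1*226 = -226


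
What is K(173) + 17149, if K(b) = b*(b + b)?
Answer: 77007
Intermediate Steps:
K(b) = 2*b² (K(b) = b*(2*b) = 2*b²)
K(173) + 17149 = 2*173² + 17149 = 2*29929 + 17149 = 59858 + 17149 = 77007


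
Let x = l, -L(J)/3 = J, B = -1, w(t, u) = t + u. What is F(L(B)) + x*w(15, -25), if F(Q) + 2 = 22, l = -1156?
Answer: 11580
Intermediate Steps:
L(J) = -3*J
x = -1156
F(Q) = 20 (F(Q) = -2 + 22 = 20)
F(L(B)) + x*w(15, -25) = 20 - 1156*(15 - 25) = 20 - 1156*(-10) = 20 + 11560 = 11580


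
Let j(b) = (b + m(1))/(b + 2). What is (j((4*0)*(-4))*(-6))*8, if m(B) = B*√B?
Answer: -24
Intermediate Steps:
m(B) = B^(3/2)
j(b) = (1 + b)/(2 + b) (j(b) = (b + 1^(3/2))/(b + 2) = (b + 1)/(2 + b) = (1 + b)/(2 + b))
(j((4*0)*(-4))*(-6))*8 = (((1 + (4*0)*(-4))/(2 + (4*0)*(-4)))*(-6))*8 = (((1 + 0*(-4))/(2 + 0*(-4)))*(-6))*8 = (((1 + 0)/(2 + 0))*(-6))*8 = ((1/2)*(-6))*8 = (((½)*1)*(-6))*8 = ((½)*(-6))*8 = -3*8 = -24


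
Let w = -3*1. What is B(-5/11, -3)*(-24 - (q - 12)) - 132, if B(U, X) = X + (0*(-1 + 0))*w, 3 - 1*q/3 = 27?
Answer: -312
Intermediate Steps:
w = -3
q = -72 (q = 9 - 3*27 = 9 - 81 = -72)
B(U, X) = X (B(U, X) = X + (0*(-1 + 0))*(-3) = X + (0*(-1))*(-3) = X + 0*(-3) = X + 0 = X)
B(-5/11, -3)*(-24 - (q - 12)) - 132 = -3*(-24 - (-72 - 12)) - 132 = -3*(-24 - 1*(-84)) - 132 = -3*(-24 + 84) - 132 = -3*60 - 132 = -180 - 132 = -312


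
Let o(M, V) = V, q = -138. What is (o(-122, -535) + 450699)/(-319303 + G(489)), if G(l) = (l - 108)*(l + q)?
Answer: -112541/46393 ≈ -2.4258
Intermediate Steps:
G(l) = (-138 + l)*(-108 + l) (G(l) = (l - 108)*(l - 138) = (-108 + l)*(-138 + l) = (-138 + l)*(-108 + l))
(o(-122, -535) + 450699)/(-319303 + G(489)) = (-535 + 450699)/(-319303 + (14904 + 489² - 246*489)) = 450164/(-319303 + (14904 + 239121 - 120294)) = 450164/(-319303 + 133731) = 450164/(-185572) = 450164*(-1/185572) = -112541/46393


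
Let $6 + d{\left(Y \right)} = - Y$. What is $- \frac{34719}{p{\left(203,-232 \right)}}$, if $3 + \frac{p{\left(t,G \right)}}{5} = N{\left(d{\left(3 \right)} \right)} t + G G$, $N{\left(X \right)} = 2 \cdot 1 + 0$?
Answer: $- \frac{34719}{271135} \approx -0.12805$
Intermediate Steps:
$d{\left(Y \right)} = -6 - Y$
$N{\left(X \right)} = 2$ ($N{\left(X \right)} = 2 + 0 = 2$)
$p{\left(t,G \right)} = -15 + 5 G^{2} + 10 t$ ($p{\left(t,G \right)} = -15 + 5 \left(2 t + G G\right) = -15 + 5 \left(2 t + G^{2}\right) = -15 + 5 \left(G^{2} + 2 t\right) = -15 + \left(5 G^{2} + 10 t\right) = -15 + 5 G^{2} + 10 t$)
$- \frac{34719}{p{\left(203,-232 \right)}} = - \frac{34719}{-15 + 5 \left(-232\right)^{2} + 10 \cdot 203} = - \frac{34719}{-15 + 5 \cdot 53824 + 2030} = - \frac{34719}{-15 + 269120 + 2030} = - \frac{34719}{271135}$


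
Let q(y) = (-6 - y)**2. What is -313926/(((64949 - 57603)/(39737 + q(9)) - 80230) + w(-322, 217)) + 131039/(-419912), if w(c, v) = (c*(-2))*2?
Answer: 2427228697324541/662342494574248 ≈ 3.6646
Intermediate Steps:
w(c, v) = -4*c (w(c, v) = -2*c*2 = -4*c)
-313926/(((64949 - 57603)/(39737 + q(9)) - 80230) + w(-322, 217)) + 131039/(-419912) = -313926/(((64949 - 57603)/(39737 + (6 + 9)**2) - 80230) - 4*(-322)) + 131039/(-419912) = -313926/((7346/(39737 + 15**2) - 80230) + 1288) + 131039*(-1/419912) = -313926/((7346/(39737 + 225) - 80230) + 1288) - 131039/419912 = -313926/((7346/39962 - 80230) + 1288) - 131039/419912 = -313926/((7346*(1/39962) - 80230) + 1288) - 131039/419912 = -313926/((3673/19981 - 80230) + 1288) - 131039/419912 = -313926/(-1603071957/19981 + 1288) - 131039/419912 = -313926/(-1577336429/19981) - 131039/419912 = -313926*(-19981/1577336429) - 131039/419912 = 6272555406/1577336429 - 131039/419912 = 2427228697324541/662342494574248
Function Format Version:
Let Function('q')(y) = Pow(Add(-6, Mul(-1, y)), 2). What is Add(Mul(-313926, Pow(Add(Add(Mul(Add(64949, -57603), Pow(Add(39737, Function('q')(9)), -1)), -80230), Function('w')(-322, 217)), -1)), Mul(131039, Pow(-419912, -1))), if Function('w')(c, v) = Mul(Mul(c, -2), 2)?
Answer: Rational(2427228697324541, 662342494574248) ≈ 3.6646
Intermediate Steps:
Function('w')(c, v) = Mul(-4, c) (Function('w')(c, v) = Mul(Mul(-2, c), 2) = Mul(-4, c))
Add(Mul(-313926, Pow(Add(Add(Mul(Add(64949, -57603), Pow(Add(39737, Function('q')(9)), -1)), -80230), Function('w')(-322, 217)), -1)), Mul(131039, Pow(-419912, -1))) = Add(Mul(-313926, Pow(Add(Add(Mul(Add(64949, -57603), Pow(Add(39737, Pow(Add(6, 9), 2)), -1)), -80230), Mul(-4, -322)), -1)), Mul(131039, Pow(-419912, -1))) = Add(Mul(-313926, Pow(Add(Add(Mul(7346, Pow(Add(39737, Pow(15, 2)), -1)), -80230), 1288), -1)), Mul(131039, Rational(-1, 419912))) = Add(Mul(-313926, Pow(Add(Add(Mul(7346, Pow(Add(39737, 225), -1)), -80230), 1288), -1)), Rational(-131039, 419912)) = Add(Mul(-313926, Pow(Add(Add(Mul(7346, Pow(39962, -1)), -80230), 1288), -1)), Rational(-131039, 419912)) = Add(Mul(-313926, Pow(Add(Add(Mul(7346, Rational(1, 39962)), -80230), 1288), -1)), Rational(-131039, 419912)) = Add(Mul(-313926, Pow(Add(Add(Rational(3673, 19981), -80230), 1288), -1)), Rational(-131039, 419912)) = Add(Mul(-313926, Pow(Add(Rational(-1603071957, 19981), 1288), -1)), Rational(-131039, 419912)) = Add(Mul(-313926, Pow(Rational(-1577336429, 19981), -1)), Rational(-131039, 419912)) = Add(Mul(-313926, Rational(-19981, 1577336429)), Rational(-131039, 419912)) = Add(Rational(6272555406, 1577336429), Rational(-131039, 419912)) = Rational(2427228697324541, 662342494574248)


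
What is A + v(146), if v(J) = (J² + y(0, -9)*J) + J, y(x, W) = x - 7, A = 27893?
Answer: 48333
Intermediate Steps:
y(x, W) = -7 + x
v(J) = J² - 6*J (v(J) = (J² + (-7 + 0)*J) + J = (J² - 7*J) + J = J² - 6*J)
A + v(146) = 27893 + 146*(-6 + 146) = 27893 + 146*140 = 27893 + 20440 = 48333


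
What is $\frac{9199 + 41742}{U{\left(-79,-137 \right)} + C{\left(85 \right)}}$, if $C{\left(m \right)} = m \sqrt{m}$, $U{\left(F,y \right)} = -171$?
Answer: $\frac{8710911}{584884} + \frac{4329985 \sqrt{85}}{584884} \approx 83.147$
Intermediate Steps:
$C{\left(m \right)} = m^{\frac{3}{2}}$
$\frac{9199 + 41742}{U{\left(-79,-137 \right)} + C{\left(85 \right)}} = \frac{9199 + 41742}{-171 + 85^{\frac{3}{2}}} = \frac{50941}{-171 + 85 \sqrt{85}}$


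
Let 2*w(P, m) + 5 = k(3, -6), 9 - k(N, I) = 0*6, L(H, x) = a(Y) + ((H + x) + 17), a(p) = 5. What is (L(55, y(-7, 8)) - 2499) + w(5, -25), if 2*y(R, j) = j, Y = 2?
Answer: -2416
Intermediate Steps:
y(R, j) = j/2
L(H, x) = 22 + H + x (L(H, x) = 5 + ((H + x) + 17) = 5 + (17 + H + x) = 22 + H + x)
k(N, I) = 9 (k(N, I) = 9 - 0*6 = 9 - 1*0 = 9 + 0 = 9)
w(P, m) = 2 (w(P, m) = -5/2 + (1/2)*9 = -5/2 + 9/2 = 2)
(L(55, y(-7, 8)) - 2499) + w(5, -25) = ((22 + 55 + (1/2)*8) - 2499) + 2 = ((22 + 55 + 4) - 2499) + 2 = (81 - 2499) + 2 = -2418 + 2 = -2416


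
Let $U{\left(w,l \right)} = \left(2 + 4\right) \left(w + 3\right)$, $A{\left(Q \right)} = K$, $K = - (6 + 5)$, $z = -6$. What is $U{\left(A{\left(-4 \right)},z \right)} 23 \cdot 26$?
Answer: $-28704$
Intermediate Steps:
$K = -11$ ($K = \left(-1\right) 11 = -11$)
$A{\left(Q \right)} = -11$
$U{\left(w,l \right)} = 18 + 6 w$ ($U{\left(w,l \right)} = 6 \left(3 + w\right) = 18 + 6 w$)
$U{\left(A{\left(-4 \right)},z \right)} 23 \cdot 26 = \left(18 + 6 \left(-11\right)\right) 23 \cdot 26 = \left(18 - 66\right) 23 \cdot 26 = \left(-48\right) 23 \cdot 26 = \left(-1104\right) 26 = -28704$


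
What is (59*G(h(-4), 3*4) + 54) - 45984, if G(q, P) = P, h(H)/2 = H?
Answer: -45222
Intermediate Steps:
h(H) = 2*H
(59*G(h(-4), 3*4) + 54) - 45984 = (59*(3*4) + 54) - 45984 = (59*12 + 54) - 45984 = (708 + 54) - 45984 = 762 - 45984 = -45222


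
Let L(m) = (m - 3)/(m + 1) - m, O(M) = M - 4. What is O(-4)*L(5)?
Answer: 112/3 ≈ 37.333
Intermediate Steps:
O(M) = -4 + M
L(m) = -m + (-3 + m)/(1 + m) (L(m) = (-3 + m)/(1 + m) - m = -m + (-3 + m)/(1 + m))
O(-4)*L(5) = (-4 - 4)*((-3 - 1*5²)/(1 + 5)) = -8*(-3 - 1*25)/6 = -4*(-3 - 25)/3 = -4*(-28)/3 = -8*(-14/3) = 112/3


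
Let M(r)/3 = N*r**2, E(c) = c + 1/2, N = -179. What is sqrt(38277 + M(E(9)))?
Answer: 17*I*sqrt(141)/2 ≈ 100.93*I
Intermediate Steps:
E(c) = 1/2 + c (E(c) = c + 1/2 = 1/2 + c)
M(r) = -537*r**2 (M(r) = 3*(-179*r**2) = -537*r**2)
sqrt(38277 + M(E(9))) = sqrt(38277 - 537*(1/2 + 9)**2) = sqrt(38277 - 537*(19/2)**2) = sqrt(38277 - 537*361/4) = sqrt(38277 - 193857/4) = sqrt(-40749/4) = 17*I*sqrt(141)/2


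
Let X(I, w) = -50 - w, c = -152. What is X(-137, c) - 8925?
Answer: -8823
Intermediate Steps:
X(-137, c) - 8925 = (-50 - 1*(-152)) - 8925 = (-50 + 152) - 8925 = 102 - 8925 = -8823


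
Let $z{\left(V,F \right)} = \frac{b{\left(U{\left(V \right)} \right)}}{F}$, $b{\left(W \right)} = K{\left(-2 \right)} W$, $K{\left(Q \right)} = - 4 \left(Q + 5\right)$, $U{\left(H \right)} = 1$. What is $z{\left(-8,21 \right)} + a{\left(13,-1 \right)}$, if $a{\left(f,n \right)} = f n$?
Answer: $- \frac{95}{7} \approx -13.571$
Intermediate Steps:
$K{\left(Q \right)} = -20 - 4 Q$ ($K{\left(Q \right)} = - 4 \left(5 + Q\right) = -20 - 4 Q$)
$b{\left(W \right)} = - 12 W$ ($b{\left(W \right)} = \left(-20 - -8\right) W = \left(-20 + 8\right) W = - 12 W$)
$z{\left(V,F \right)} = - \frac{12}{F}$ ($z{\left(V,F \right)} = \frac{\left(-12\right) 1}{F} = - \frac{12}{F}$)
$z{\left(-8,21 \right)} + a{\left(13,-1 \right)} = - \frac{12}{21} + 13 \left(-1\right) = \left(-12\right) \frac{1}{21} - 13 = - \frac{4}{7} - 13 = - \frac{95}{7}$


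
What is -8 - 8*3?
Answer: -32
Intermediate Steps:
-8 - 8*3 = -8 - 24 = -32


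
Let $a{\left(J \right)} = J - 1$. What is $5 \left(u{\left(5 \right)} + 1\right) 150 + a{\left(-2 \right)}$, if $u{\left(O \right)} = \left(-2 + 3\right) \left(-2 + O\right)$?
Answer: $2997$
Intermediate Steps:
$u{\left(O \right)} = -2 + O$ ($u{\left(O \right)} = 1 \left(-2 + O\right) = -2 + O$)
$a{\left(J \right)} = -1 + J$
$5 \left(u{\left(5 \right)} + 1\right) 150 + a{\left(-2 \right)} = 5 \left(\left(-2 + 5\right) + 1\right) 150 - 3 = 5 \left(3 + 1\right) 150 - 3 = 5 \cdot 4 \cdot 150 - 3 = 20 \cdot 150 - 3 = 3000 - 3 = 2997$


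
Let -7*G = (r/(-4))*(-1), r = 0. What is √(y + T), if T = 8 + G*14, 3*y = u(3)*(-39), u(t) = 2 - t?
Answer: √21 ≈ 4.5826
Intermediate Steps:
y = 13 (y = ((2 - 1*3)*(-39))/3 = ((2 - 3)*(-39))/3 = (-1*(-39))/3 = (⅓)*39 = 13)
G = 0 (G = -0/(-4)*(-1)/7 = -0*(-¼)*(-1)/7 = -0*(-1) = -⅐*0 = 0)
T = 8 (T = 8 + 0*14 = 8 + 0 = 8)
√(y + T) = √(13 + 8) = √21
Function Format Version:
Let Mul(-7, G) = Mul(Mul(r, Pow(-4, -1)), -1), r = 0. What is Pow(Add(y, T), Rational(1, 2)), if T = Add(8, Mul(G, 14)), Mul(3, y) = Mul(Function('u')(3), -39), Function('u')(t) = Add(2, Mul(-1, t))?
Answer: Pow(21, Rational(1, 2)) ≈ 4.5826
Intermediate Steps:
y = 13 (y = Mul(Rational(1, 3), Mul(Add(2, Mul(-1, 3)), -39)) = Mul(Rational(1, 3), Mul(Add(2, -3), -39)) = Mul(Rational(1, 3), Mul(-1, -39)) = Mul(Rational(1, 3), 39) = 13)
G = 0 (G = Mul(Rational(-1, 7), Mul(Mul(0, Pow(-4, -1)), -1)) = Mul(Rational(-1, 7), Mul(Mul(0, Rational(-1, 4)), -1)) = Mul(Rational(-1, 7), Mul(0, -1)) = Mul(Rational(-1, 7), 0) = 0)
T = 8 (T = Add(8, Mul(0, 14)) = Add(8, 0) = 8)
Pow(Add(y, T), Rational(1, 2)) = Pow(Add(13, 8), Rational(1, 2)) = Pow(21, Rational(1, 2))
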